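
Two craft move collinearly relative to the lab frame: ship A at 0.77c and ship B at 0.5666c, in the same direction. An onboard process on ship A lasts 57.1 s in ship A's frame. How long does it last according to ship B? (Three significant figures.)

61.2 s

The velocity of ship A relative to ship B is (0.77 − 0.5666)c / (1 − 0.77×0.5666) = 0.36082c; relative speed 0.36082c.
At |u| = 0.36082c, γ = (1 − 0.130191)^(−1/2) = 1.0722.
The clock on ship A records proper time, so ship B measures Δt = γΔτ = 1.0722 × 57.1 = 61.2 s.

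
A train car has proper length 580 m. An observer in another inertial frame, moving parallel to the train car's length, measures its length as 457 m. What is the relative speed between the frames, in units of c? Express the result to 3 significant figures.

0.616c

Length contraction gives γ = L₀/L = 580/457 = 1.2691.
β = √(1 − 1/γ²) = √0.379119 = 0.616.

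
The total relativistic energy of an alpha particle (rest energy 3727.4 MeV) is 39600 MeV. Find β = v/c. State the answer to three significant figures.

Total energy E = γmc² gives γ = 39600/3727.4 = 10.624.
Hence β = √(1 − 1/γ²) = √(1 − 0.0088598) = √0.9911402 = 0.996.

0.996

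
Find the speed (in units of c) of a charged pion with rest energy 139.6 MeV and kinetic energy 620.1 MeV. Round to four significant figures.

0.9830c

γ = 1 + K/(mc²) = 1 + 620.1/139.6 = 5.442.
β = √(1 − 1/γ²) = √(1 − 0.0337663) = √0.9662337 = 0.9830.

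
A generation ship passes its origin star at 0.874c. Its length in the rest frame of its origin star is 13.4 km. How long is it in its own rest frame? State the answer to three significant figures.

27.6 km

γ = 1/√(1 − β²) = 1/√(1 − 0.763876) = 1/√0.236124 = 1/0.485926 = 2.0579.
Proper length: L₀ = γ·L = 2.0579 × 13.4 = 27.6 km.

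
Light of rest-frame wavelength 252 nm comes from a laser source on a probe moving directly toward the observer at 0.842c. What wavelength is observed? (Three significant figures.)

73.8 nm

Relativistic Doppler for wavelength: λ_obs = λ_src · √((1−β)/(1+β)).
With β = 0.842: factor = √(0.158/1.842) = 0.29288.
λ_obs = 252 × 0.29288 = 73.8 nm.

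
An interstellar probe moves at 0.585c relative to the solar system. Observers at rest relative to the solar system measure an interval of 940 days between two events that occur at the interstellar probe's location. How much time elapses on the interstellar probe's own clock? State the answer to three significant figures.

Lorentz factor: γ = (1 − 0.342225)^(−1/2) = 1.233.
The interstellar probe's clock runs slow as seen from the solar system, so Δτ = Δt/γ = 940/1.233 = 762 days.

762 days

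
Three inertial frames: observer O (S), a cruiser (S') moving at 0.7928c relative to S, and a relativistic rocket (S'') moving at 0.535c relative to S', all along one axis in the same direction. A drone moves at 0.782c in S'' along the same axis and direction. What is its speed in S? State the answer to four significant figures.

0.9915c

First combine the drone and relativistic rocket (S''→S'): u₁ = (0.782 + 0.535)/(1 + 0.782×0.535) = 1.317/1.41837 = 0.92853.
Then combine with the cruiser (S'→S): u = (0.92853 + 0.7928)/(1 + 0.92853×0.7928) = 1.72133/1.736138584 = 0.99147.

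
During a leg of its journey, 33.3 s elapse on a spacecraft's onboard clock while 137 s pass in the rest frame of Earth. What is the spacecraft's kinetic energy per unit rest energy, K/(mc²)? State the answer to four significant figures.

3.114

γ = Δt/Δτ = 137/33.3 = 4.11411.
Since K = (γ−1)mc², K/(mc²) = 4.11411 − 1 = 3.114.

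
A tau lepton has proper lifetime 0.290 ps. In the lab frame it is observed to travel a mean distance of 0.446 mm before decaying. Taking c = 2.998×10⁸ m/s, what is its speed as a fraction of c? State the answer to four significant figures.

Let x = d/(cτ) = 4.460×10^-4 m / (2.998×10⁸ m/s × 2.900×10^-13 s) = 5.1299. Since d = βγcτ, x = βγ = β/√(1−β²).
Solving: β² = x²/(1+x²) = 26.3159/27.3159 = 0.963391, so β = 0.9815.

0.9815c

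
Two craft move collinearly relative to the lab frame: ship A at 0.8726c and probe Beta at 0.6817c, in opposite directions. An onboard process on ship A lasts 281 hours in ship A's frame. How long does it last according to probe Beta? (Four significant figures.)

The velocity of ship A relative to probe Beta is (0.8726 + 0.6817)c / (1 + 0.8726×0.6817) = 0.97457c; relative speed 0.97457c.
γ for this relative speed: γ = 1/√(1 − 0.949787) = 4.4626.
Ship A's interval is proper; time dilation gives Δt_B = γΔτ = 4.4626 × 281 hours = 1254 hours.

1254 hours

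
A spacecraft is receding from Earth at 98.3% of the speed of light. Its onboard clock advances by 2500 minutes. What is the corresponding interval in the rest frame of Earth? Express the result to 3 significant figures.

γ = 1/√(1 − β²) = 1/√(1 − 0.966289) = 1/√0.033711 = 5.4465.
Time dilation: Δt = γ·Δτ = 5.4465 × 2500 = 13600 minutes.

13600 minutes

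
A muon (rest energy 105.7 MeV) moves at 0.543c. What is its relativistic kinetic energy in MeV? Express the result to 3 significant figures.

20.2 MeV

With β = 0.543, γ = 1/√(1 − 0.543²) = 1/√0.705151 = 1.19086.
Kinetic energy: K = (γ − 1)mc² = (1.19086 − 1) × 105.7 MeV = 0.19086 × 105.7 = 20.2 MeV.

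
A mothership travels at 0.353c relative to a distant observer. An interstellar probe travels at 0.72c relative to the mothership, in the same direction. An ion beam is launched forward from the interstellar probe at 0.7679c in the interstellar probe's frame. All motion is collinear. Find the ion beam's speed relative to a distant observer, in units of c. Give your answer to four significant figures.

0.9798c

Compose velocities in two stages. Stage 1 (into S'): u₁ = (0.7679+0.72)/(1+0.7679×0.72) = 0.95815.
Stage 2 (into S): u = (0.95815+0.353)/(1+0.95815×0.353) = 0.97977, so the speed is 0.9798c.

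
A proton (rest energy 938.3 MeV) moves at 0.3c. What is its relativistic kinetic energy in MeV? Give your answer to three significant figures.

With β = 0.3, γ = 1/√(1 − 0.3²) = 1/√0.91 = 1.048285.
Kinetic energy: K = (γ − 1)mc² = (1.048285 − 1) × 938.3 MeV = 0.048285 × 938.3 = 45.3 MeV.

45.3 MeV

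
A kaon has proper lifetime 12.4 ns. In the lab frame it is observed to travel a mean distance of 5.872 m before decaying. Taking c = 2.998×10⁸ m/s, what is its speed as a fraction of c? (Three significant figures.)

d = βγcτ ⇒ βγ = d/(cτ) = 5.872 m / (3.71752 m) = 1.5795.
β = (βγ)/√(1+(βγ)²) = 1.5795/√3.49482 = 0.845.

0.845c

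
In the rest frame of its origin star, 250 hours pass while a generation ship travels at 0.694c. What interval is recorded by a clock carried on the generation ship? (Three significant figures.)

With β = 0.694, γ = 1/√(1 − 0.694²) = 1/√0.518364 = 1.3889.
The generation ship's clock runs slow as seen from its origin star, so Δτ = Δt/γ = 250/1.3889 = 180 hours.

180 hours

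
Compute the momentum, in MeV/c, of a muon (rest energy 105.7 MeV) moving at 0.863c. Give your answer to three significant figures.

181 MeV/c

γ = 1/√(1 − β²) = 1/√(1 − 0.744769) = 1/√0.255231 = 1/0.505204 = 1.9794.
Momentum: p = γβ·mc = 1.9794 × 0.863 × 105.7 MeV/c = 181 MeV/c.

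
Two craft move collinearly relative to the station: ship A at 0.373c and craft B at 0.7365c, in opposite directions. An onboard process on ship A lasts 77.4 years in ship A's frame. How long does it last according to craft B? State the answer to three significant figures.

The velocity of ship A relative to craft B is (0.373 + 0.7365)c / (1 + 0.373×0.7365) = 0.87039c; relative speed 0.87039c.
γ for this relative speed: γ = 1/√(1 − 0.757579) = 2.031.
The clock on ship A records proper time, so craft B measures Δt = γΔτ = 2.031 × 77.4 = 157 years.

157 years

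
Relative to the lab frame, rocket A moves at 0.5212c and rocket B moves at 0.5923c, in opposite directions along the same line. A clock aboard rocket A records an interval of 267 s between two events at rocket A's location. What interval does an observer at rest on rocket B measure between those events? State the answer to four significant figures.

The velocity of rocket A relative to rocket B is (0.5212 + 0.5923)c / (1 + 0.5212×0.5923) = 0.85084c; relative speed 0.85084c.
γ for this relative speed: γ = 1/√(1 − 0.723929) = 1.9032.
Rocket A's interval is proper; time dilation gives Δt_B = γΔτ = 1.9032 × 267 s = 508.2 s.

508.2 s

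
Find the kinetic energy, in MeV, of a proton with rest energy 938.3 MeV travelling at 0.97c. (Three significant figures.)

2920 MeV

With β = 0.97, γ = 1/√(1 − 0.97²) = 1/√0.0591 = 4.1135.
Kinetic energy: K = (γ − 1)mc² = (4.1135 − 1) × 938.3 MeV = 3.1135 × 938.3 = 2920 MeV.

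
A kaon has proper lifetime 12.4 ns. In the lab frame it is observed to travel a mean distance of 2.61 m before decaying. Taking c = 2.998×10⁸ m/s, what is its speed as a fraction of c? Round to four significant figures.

d = βγcτ ⇒ βγ = d/(cτ) = 2.610 m / (3.71752 m) = 0.70208.
β = (βγ)/√(1+(βγ)²) = 0.70208/√1.492916 = 0.5746.

0.5746c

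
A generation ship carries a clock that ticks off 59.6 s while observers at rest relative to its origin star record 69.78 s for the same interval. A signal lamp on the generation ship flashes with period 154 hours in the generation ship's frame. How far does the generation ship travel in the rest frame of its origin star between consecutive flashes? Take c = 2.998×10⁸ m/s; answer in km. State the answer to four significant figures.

The time-dilation ratio gives γ = 69.78/59.6 = 1.17081.
β = √(1 − 1/γ²) = 0.52009. Lab-frame period = γτ = 1.17081×154 hours = 180.3 hours. Distance = βc × γτ = 0.52009 × 2.998×10⁸ m/s × 649080 s = 1.0121×10^14 m = 1.012×10^11 km.

1.012×10^11 km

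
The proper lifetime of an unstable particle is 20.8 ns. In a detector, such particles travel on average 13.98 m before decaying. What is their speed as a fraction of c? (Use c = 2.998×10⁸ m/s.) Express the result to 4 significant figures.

0.9133c

d = βγcτ ⇒ βγ = d/(cτ) = 13.98 m / (6.23584 m) = 2.2419.
β = (βγ)/√(1+(βγ)²) = 2.2419/√6.02612 = 0.9133.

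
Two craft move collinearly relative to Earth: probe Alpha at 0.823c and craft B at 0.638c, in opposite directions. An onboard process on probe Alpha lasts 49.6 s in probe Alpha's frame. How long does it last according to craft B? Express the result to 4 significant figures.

The velocity of probe Alpha relative to craft B is (0.823 + 0.638)c / (1 + 0.823×0.638) = 0.95799c; relative speed 0.95799c.
γ for this relative speed: γ = 1/√(1 − 0.917745) = 3.4867.
Probe Alpha's interval is proper; time dilation gives Δt_B = γΔτ = 3.4867 × 49.6 s = 172.9 s.

172.9 s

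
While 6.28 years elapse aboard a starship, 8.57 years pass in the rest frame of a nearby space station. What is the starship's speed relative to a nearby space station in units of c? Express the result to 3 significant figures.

γ = Δt/Δτ = 8.57/6.28 = 1.3646.
β = √(1 − 1/γ²) = √(1 − 0.537019) = √0.462981 = 0.680.

0.680c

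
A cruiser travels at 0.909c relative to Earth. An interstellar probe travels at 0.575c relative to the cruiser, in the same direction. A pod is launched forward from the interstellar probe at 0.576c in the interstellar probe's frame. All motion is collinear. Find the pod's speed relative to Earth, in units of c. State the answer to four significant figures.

0.9931c

First combine the pod and interstellar probe (S''→S'): u₁ = (0.576 + 0.575)/(1 + 0.576×0.575) = 1.151/1.3312 = 0.86463.
Then combine with the cruiser (S'→S): u = (0.86463 + 0.909)/(1 + 0.86463×0.909) = 1.77363/1.78594867 = 0.9931.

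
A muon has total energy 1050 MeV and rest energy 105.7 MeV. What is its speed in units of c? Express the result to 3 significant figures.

0.995c

Total energy E = γmc² gives γ = 1050/105.7 = 9.9338.
Hence β = √(1 − 1/γ²) = √(1 − 0.0101337) = √0.9898663 = 0.995.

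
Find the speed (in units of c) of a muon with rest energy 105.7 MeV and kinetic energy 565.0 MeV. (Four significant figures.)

0.9875c

K = (γ−1)mc², so γ = 1 + 565.0/105.7 = 6.3453.
Then v/c = √(1 − γ⁻²) = √(1 − 0.0248368) = √0.9751632 = 0.9875.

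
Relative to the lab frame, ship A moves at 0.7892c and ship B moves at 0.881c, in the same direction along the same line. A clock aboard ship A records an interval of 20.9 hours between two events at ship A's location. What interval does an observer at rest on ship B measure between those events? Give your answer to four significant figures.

Speed of ship A in ship B's frame: u = (v_A − v_B)/(1 − v_A v_B/c²) = (0.7892 − 0.881)/(1 − 0.7892×0.881) = −0.0918/0.3047148 = −0.30127; |u| = 0.30127c.
At |u| = 0.30127c, γ = (1 − 0.0907636)^(−1/2) = 1.0487.
Ship A's interval is proper; time dilation gives Δt_B = γΔτ = 1.0487 × 20.9 hours = 21.92 hours.

21.92 hours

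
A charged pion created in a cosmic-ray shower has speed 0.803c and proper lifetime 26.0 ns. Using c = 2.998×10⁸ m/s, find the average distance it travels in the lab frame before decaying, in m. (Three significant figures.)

With β = 0.803, γ = 1/√(1 − 0.803²) = 1/√0.355191 = 1.6779.
Lab-frame lifetime: Δt = γτ = 1.6779 × 26.0 ns = 43.625 ns.
Distance: d = vΔt = 0.803 × 2.998×10⁸ m/s × 4.3625×10^-8 s = 10.5 m.

10.5 m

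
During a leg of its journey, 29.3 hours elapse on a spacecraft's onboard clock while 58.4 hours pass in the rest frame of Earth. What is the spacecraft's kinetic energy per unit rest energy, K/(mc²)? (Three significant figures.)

0.993

The time-dilation ratio gives γ = 58.4/29.3 = 1.99317.
K/(mc²) = γ − 1 = 1.99317 − 1 = 0.993.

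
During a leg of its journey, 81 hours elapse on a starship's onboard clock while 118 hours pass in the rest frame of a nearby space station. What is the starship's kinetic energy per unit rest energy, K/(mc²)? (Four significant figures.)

γ = Δt/Δτ = 118/81 = 1.45679.
K/(mc²) = γ − 1 = 1.45679 − 1 = 0.4568.

0.4568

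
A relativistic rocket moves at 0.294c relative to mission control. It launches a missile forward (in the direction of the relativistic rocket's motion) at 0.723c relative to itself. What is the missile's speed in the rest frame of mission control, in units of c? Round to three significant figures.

In units of c, u = (u' + v)/(1 + u'v) with u' = 0.723 and v = 0.294.
Numerator: 0.723 + 0.294 = 1.017. Denominator: 1 + (0.723)(0.294) = 1.212562.
u = 1.017/1.212562 = 0.83872, so the speed is 0.839c.

0.839c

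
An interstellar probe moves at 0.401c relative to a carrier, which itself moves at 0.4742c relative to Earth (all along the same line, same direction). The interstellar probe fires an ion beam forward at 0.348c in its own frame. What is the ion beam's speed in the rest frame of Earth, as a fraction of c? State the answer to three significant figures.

First combine the ion beam and interstellar probe (S''→S'): u₁ = (0.348 + 0.401)/(1 + 0.348×0.401) = 0.749/1.139548 = 0.65728.
Then combine with the carrier (S'→S): u = (0.65728 + 0.4742)/(1 + 0.65728×0.4742) = 1.13148/1.311682176 = 0.86262.

0.863c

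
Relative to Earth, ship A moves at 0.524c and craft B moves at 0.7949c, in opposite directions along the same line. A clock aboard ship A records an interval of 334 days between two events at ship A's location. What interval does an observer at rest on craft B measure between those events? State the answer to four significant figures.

The velocity of ship A relative to craft B is (0.524 + 0.7949)c / (1 + 0.524×0.7949) = 0.93108c; relative speed 0.93108c.
At |u| = 0.93108c, γ = (1 − 0.86691)^(−1/2) = 2.7411.
The clock on ship A records proper time, so craft B measures Δt = γΔτ = 2.7411 × 334 = 915.5 days.

915.5 days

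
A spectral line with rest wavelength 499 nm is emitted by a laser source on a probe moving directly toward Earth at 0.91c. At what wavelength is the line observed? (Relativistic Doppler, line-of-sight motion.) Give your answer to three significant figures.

108 nm

Relativistic Doppler for wavelength: λ_obs = λ_src · √((1−β)/(1+β)).
With β = 0.91: factor = √(0.09/1.91) = 0.21707.
λ_obs = 499 × 0.21707 = 108 nm.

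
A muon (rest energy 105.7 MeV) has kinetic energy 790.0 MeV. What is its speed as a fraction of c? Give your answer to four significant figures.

γ = 1 + K/(mc²) = 1 + 790.0/105.7 = 8.474.
β = √(1 − 1/γ²) = √(1 − 0.0139259) = √0.9860741 = 0.9930.

0.9930c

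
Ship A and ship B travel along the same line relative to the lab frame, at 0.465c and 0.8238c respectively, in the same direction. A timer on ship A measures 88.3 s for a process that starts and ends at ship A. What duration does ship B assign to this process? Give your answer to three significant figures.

Transform ship A's velocity into ship B's frame: (0.465 − 0.8238)/(1 − 0.465·0.8238) = −0.3588/0.616933, so the relative speed is 0.58159c.
γ for this relative speed: γ = 1/√(1 − 0.338247) = 1.2293.
The clock on ship A records proper time, so ship B measures Δt = γΔτ = 1.2293 × 88.3 = 109 s.

109 s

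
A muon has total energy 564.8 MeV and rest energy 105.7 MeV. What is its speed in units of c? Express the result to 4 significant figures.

0.9823c

Total energy E = γmc² gives γ = 564.8/105.7 = 5.3434.
Hence β = √(1 − 1/γ²) = √(1 − 0.0350239) = √0.9649761 = 0.9823.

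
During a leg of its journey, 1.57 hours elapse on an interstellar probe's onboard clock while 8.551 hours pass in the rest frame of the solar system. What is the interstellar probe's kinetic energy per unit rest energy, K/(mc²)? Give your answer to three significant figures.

γ = Δt/Δτ = 8.551/1.57 = 5.4465.
K/(mc²) = γ − 1 = 5.4465 − 1 = 4.45.

4.45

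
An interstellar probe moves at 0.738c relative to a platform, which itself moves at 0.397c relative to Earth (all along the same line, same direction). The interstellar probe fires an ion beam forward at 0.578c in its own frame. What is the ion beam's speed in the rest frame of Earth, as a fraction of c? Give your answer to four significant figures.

0.9658c

First combine the ion beam and interstellar probe (S''→S'): u₁ = (0.578 + 0.738)/(1 + 0.578×0.738) = 1.316/1.426564 = 0.9225.
Then combine with the platform (S'→S): u = (0.9225 + 0.397)/(1 + 0.9225×0.397) = 1.3195/1.3662325 = 0.96579.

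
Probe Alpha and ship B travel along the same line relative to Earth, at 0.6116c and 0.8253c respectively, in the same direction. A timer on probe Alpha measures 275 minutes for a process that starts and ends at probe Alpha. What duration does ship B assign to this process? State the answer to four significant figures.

Transform probe Alpha's velocity into ship B's frame: (0.6116 − 0.8253)/(1 − 0.6116·0.8253) = −0.2137/0.49524652, so the relative speed is 0.4315c.
γ for this relative speed: γ = 1/√(1 − 0.186192) = 1.1085.
The clock on probe Alpha records proper time, so ship B measures Δt = γΔτ = 1.1085 × 275 = 304.8 minutes.

304.8 minutes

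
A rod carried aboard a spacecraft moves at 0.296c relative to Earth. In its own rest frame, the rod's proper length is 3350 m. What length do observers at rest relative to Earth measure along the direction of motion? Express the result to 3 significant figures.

β² = 0.087616, so γ = 1/√0.912384 = 1.0469.
Length contraction: L = L₀/γ = 3350/1.0469 = 3200 m.

3200 m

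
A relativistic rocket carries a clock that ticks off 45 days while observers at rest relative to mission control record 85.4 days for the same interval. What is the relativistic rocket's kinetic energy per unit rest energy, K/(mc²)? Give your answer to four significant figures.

0.8978

The time-dilation ratio gives γ = 85.4/45 = 1.89778.
K/(mc²) = γ − 1 = 1.89778 − 1 = 0.8978.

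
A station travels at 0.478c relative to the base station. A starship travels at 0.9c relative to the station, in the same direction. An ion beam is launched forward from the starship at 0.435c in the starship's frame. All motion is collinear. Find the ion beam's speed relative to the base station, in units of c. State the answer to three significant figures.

Apply u = (u'+v)/(1+u'v) twice. Ion beam in the station frame: (0.435+0.9)/(1+0.435·0.9) = 1.335/1.3915 = 0.9594c.
That velocity, transformed to the rest frame of the base station: (0.9594+0.478)/(1+0.9594·0.478) = 1.4374/1.4585932 = 0.98547c.

0.985c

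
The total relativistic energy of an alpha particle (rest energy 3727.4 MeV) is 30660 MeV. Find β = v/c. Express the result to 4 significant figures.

0.9926

γ = E/(mc²) = 30660/3727.4 = 8.2256.
β = √(1 − 1/γ²) = √(1 − 0.0147797) = √0.9852203 = 0.9926.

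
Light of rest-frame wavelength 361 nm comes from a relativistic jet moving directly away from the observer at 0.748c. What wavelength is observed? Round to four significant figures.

Relativistic Doppler for wavelength: λ_obs = λ_src · √((1+β)/(1−β)).
With β = 0.748: factor = √(1.748/0.252) = 2.6337.
λ_obs = 361 × 2.6337 = 950.8 nm.

950.8 nm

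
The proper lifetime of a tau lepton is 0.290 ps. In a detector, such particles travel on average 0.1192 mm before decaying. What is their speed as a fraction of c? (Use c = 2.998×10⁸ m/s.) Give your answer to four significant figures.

0.8079c

d = βγcτ ⇒ βγ = d/(cτ) = 1.192×10^-4 m / (8.6942×10^-5 m) = 1.371.
β = (βγ)/√(1+(βγ)²) = 1.371/√2.87964 = 0.8079.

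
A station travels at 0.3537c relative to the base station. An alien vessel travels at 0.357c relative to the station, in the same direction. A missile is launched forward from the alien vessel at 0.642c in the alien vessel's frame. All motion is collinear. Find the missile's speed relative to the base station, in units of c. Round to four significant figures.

0.9060c

First combine the missile and alien vessel (S''→S'): u₁ = (0.642 + 0.357)/(1 + 0.642×0.357) = 0.999/1.229194 = 0.81273.
Then combine with the station (S'→S): u = (0.81273 + 0.3537)/(1 + 0.81273×0.3537) = 1.16643/1.287462601 = 0.90599.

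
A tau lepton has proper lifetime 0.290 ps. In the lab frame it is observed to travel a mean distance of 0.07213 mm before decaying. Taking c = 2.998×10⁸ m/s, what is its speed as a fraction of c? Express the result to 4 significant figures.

d = βγcτ ⇒ βγ = d/(cτ) = 7.213×10^-5 m / (8.6942×10^-5 m) = 0.82963.
β = (βγ)/√(1+(βγ)²) = 0.82963/√1.688286 = 0.6385.

0.6385c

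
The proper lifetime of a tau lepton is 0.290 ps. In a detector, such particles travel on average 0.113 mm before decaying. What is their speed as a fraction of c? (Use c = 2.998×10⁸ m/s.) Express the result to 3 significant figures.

0.793c

Let x = d/(cτ) = 1.130×10^-4 m / (2.998×10⁸ m/s × 2.900×10^-13 s) = 1.2997. Since d = βγcτ, x = βγ = β/√(1−β²).
Solving: β² = x²/(1+x²) = 1.68922/2.68922 = 0.628145, so β = 0.793.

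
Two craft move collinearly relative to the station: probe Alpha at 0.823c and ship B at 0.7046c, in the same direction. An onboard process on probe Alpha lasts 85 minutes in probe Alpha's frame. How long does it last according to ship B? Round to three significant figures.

88.6 minutes

Speed of probe Alpha in ship B's frame: u = (v_A − v_B)/(1 − v_A v_B/c²) = (0.823 − 0.7046)/(1 − 0.823×0.7046) = 0.1184/0.4201142 = 0.28183; |u| = 0.28183c.
γ for this relative speed: γ = 1/√(1 − 0.0794281) = 1.0422.
Probe Alpha's interval is proper; time dilation gives Δt_B = γΔτ = 1.0422 × 85 minutes = 88.6 minutes.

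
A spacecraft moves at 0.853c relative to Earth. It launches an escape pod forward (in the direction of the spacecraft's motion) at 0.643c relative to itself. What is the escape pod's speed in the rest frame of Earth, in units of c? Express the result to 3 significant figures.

Relativistic velocity addition: u = (u' + v)/(1 + u'v/c²), with u' = 0.643c and v = 0.853c.
Numerator: 0.643 + 0.853 = 1.496. Denominator: 1 + (0.643)(0.853) = 1.548479.
u = 1.496/1.548479 = 0.96611, so the speed is 0.966c.

0.966c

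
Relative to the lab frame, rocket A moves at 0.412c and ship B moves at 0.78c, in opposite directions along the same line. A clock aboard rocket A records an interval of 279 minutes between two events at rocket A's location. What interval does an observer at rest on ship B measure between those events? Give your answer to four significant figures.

646.5 minutes

The velocity of rocket A relative to ship B is (0.412 + 0.78)c / (1 + 0.412×0.78) = 0.9021c; relative speed 0.9021c.
At |u| = 0.9021c, γ = (1 − 0.813784)^(−1/2) = 2.3173.
The clock on rocket A records proper time, so ship B measures Δt = γΔτ = 2.3173 × 279 = 646.5 minutes.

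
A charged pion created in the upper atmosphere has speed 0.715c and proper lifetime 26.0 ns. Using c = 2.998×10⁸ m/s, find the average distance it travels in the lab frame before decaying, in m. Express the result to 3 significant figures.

γ = 1/√(1 − β²) = 1/√(1 − 0.511225) = 1/√0.488775 = 1/0.699124 = 1.4304.
Lab-frame lifetime: Δt = γτ = 1.4304 × 26.0 ns = 37.19 ns.
Distance: d = vΔt = 0.715 × 2.998×10⁸ m/s × 3.7190×10^-8 s = 7.97 m.

7.97 m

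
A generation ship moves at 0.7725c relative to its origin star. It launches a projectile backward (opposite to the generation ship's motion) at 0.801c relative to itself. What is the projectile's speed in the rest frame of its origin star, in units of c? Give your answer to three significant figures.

0.0748c

In units of c, u = (u' + v)/(1 + u'v) with u' = −0.801 and v = 0.7725.
Numerator: −0.801 + 0.7725 = −0.0285. Denominator: 1 + (−0.801)(0.7725) = 0.3812275.
u = −0.0285/0.3812275 = −0.074759, so the speed is 0.0748c.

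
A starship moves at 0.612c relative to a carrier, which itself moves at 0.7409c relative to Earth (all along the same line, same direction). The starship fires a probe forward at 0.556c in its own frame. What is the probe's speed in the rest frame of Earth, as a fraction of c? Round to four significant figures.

0.9798c

First combine the probe and starship (S''→S'): u₁ = (0.556 + 0.612)/(1 + 0.556×0.612) = 1.168/1.340272 = 0.87146.
Then combine with the carrier (S'→S): u = (0.87146 + 0.7409)/(1 + 0.87146×0.7409) = 1.61236/1.645664714 = 0.97976.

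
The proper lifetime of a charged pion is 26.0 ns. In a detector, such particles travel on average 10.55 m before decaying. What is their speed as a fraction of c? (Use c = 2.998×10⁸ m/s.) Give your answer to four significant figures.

d = βγcτ ⇒ βγ = d/(cτ) = 10.55 m / (7.7948 m) = 1.3535.
β = (βγ)/√(1+(βγ)²) = 1.3535/√2.83196 = 0.8043.

0.8043c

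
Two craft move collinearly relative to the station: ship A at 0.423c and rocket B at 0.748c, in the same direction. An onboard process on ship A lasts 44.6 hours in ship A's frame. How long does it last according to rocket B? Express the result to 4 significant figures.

The velocity of ship A relative to rocket B is (0.423 − 0.748)c / (1 − 0.423×0.748) = −0.47543c; relative speed 0.47543c.
γ for this relative speed: γ = 1/√(1 − 0.226034) = 1.1367.
Ship A's interval is proper; time dilation gives Δt_B = γΔτ = 1.1367 × 44.6 hours = 50.70 hours.

50.70 hours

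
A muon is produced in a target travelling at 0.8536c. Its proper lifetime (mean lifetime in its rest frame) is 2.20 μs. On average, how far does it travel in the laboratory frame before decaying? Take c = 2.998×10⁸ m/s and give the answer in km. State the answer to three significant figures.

1.08 km

γ = 1/√(1 − β²) = 1/√(1 − 0.72863296) = 1/√0.27136704 = 1/0.520929 = 1.9196.
Lab-frame lifetime: Δt = γτ = 1.9196 × 2.20 μs = 4.2231 μs.
Distance: d = vΔt = 0.8536 × 2.998×10⁸ m/s × 4.2231×10^-6 s = 1080 m = 1.08 km.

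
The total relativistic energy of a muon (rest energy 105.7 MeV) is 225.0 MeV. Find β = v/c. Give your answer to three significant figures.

0.883

γ = E/(mc²) = 225.0/105.7 = 2.1287.
β = √(1 − 1/γ²) = √(1 − 0.220684) = √0.779316 = 0.883.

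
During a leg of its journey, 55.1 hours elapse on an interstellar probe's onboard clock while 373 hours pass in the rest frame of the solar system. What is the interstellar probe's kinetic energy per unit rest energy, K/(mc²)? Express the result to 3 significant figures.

5.77

γ = Δt/Δτ = 373/55.1 = 6.76951.
K/(mc²) = γ − 1 = 6.76951 − 1 = 5.77.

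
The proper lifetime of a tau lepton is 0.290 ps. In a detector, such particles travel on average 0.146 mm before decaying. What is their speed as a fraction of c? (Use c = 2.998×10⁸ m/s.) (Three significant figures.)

0.859c

d = βγcτ ⇒ βγ = d/(cτ) = 1.460×10^-4 m / (8.6942×10^-5 m) = 1.6793.
β = (βγ)/√(1+(βγ)²) = 1.6793/√3.82005 = 0.859.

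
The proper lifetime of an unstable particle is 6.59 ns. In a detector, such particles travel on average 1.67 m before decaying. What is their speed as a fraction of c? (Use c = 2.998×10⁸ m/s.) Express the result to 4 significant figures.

Lab distance = (lab lifetime)·v = γτ·βc, so βγ = d/(cτ) = 1.670/(2.998×10⁸ × 6.590×10^-9) = 0.84528.
With βγ = 0.84528: γ² = 1 + (βγ)² = 1.714498, and β = (βγ)/γ = 0.84528/1.30939 = 0.6456.

0.6456c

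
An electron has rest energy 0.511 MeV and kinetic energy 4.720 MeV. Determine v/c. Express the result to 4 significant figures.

0.9952

γ = 1 + K/(mc²) = 1 + 4.720/0.511 = 10.237.
β = √(1 − 1/γ²) = √(1 − 0.00954233) = √0.99045767 = 0.9952.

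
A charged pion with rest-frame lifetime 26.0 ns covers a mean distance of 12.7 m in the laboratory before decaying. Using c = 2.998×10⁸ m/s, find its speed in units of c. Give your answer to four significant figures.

Lab distance = (lab lifetime)·v = γτ·βc, so βγ = d/(cτ) = 12.70/(2.998×10⁸ × 2.600×10^-8) = 1.6293.
With βγ = 1.6293: γ² = 1 + (βγ)² = 3.65462, and β = (βγ)/γ = 1.6293/1.91171 = 0.8523.

0.8523c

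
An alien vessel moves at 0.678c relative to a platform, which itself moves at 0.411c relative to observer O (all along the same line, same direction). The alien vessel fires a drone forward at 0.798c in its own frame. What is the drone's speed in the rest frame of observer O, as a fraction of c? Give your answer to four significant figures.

First combine the drone and alien vessel (S''→S'): u₁ = (0.798 + 0.678)/(1 + 0.798×0.678) = 1.476/1.541044 = 0.95779.
Then combine with the platform (S'→S): u = (0.95779 + 0.411)/(1 + 0.95779×0.411) = 1.36879/1.39365169 = 0.98216.

0.9822c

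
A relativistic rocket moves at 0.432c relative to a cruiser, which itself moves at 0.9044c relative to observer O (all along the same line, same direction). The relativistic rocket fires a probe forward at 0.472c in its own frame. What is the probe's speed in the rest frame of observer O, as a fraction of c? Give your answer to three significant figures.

0.986c

Compose velocities in two stages. Stage 1 (into S'): u₁ = (0.472+0.432)/(1+0.472×0.432) = 0.75089.
Stage 2 (into S): u = (0.75089+0.9044)/(1+0.75089×0.9044) = 0.98582, so the speed is 0.986c.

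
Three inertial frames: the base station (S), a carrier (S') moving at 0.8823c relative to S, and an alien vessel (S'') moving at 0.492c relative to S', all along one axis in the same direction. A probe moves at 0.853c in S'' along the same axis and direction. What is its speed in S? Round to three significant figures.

Compose velocities in two stages. Stage 1 (into S'): u₁ = (0.853+0.492)/(1+0.853×0.492) = 0.9474.
Stage 2 (into S): u = (0.9474+0.8823)/(1+0.9474×0.8823) = 0.99663, so the speed is 0.997c.

0.997c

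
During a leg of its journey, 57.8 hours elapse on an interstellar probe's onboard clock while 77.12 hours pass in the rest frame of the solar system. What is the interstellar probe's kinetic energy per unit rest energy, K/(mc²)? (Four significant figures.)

0.3343

From Δt = γΔτ: γ = 77.12/57.8 = 1.33426.
K/(mc²) = γ − 1 = 1.33426 − 1 = 0.3343.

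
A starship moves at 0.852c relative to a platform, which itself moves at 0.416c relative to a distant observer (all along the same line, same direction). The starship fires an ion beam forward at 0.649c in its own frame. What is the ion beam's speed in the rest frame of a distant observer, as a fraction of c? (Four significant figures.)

0.9861c

First combine the ion beam and starship (S''→S'): u₁ = (0.649 + 0.852)/(1 + 0.649×0.852) = 1.501/1.552948 = 0.96655.
Then combine with the platform (S'→S): u = (0.96655 + 0.416)/(1 + 0.96655×0.416) = 1.38255/1.4020848 = 0.98607.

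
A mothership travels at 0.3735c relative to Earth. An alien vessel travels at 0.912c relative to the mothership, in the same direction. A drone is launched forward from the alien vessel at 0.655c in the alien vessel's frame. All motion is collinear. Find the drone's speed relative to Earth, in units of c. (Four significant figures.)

Apply u = (u'+v)/(1+u'v) twice. Drone in the mothership frame: (0.655+0.912)/(1+0.655·0.912) = 1.567/1.59736 = 0.98099c.
That velocity, transformed to the rest frame of Earth: (0.98099+0.3735)/(1+0.98099·0.3735) = 1.35449/1.366399765 = 0.99128c.

0.9913c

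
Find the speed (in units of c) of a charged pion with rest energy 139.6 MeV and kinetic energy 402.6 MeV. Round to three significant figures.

K = (γ−1)mc², so γ = 1 + 402.6/139.6 = 3.884.
Then v/c = √(1 − γ⁻²) = √(1 − 0.066289) = √0.933711 = 0.966.

0.966c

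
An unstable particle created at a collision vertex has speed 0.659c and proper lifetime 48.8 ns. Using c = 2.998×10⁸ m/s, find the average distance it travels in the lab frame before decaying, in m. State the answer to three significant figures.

12.8 m

With β = 0.659, γ = 1/√(1 − 0.659²) = 1/√0.565719 = 1.3295.
Lab-frame lifetime: Δt = γτ = 1.3295 × 48.8 ns = 64.88 ns.
Distance: d = vΔt = 0.659 × 2.998×10⁸ m/s × 6.4880×10^-8 s = 12.8 m.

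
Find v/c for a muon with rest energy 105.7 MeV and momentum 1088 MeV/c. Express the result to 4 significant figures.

pc/(mc²) = 1088/105.7 = 10.293 = βγ = β/√(1−β²).
So β² = x²/(1 + x²) with x = 10.293: x² = 105.946, β² = 105.946/106.946 = 0.990649, β = 0.9953.

0.9953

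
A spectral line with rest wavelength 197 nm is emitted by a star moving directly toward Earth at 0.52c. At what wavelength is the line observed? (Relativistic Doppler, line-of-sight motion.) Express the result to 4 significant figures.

110.7 nm

Relativistic Doppler for wavelength: λ_obs = λ_src · √((1−β)/(1+β)).
With β = 0.52: factor = √(0.48/1.52) = 0.56195.
λ_obs = 197 × 0.56195 = 110.7 nm.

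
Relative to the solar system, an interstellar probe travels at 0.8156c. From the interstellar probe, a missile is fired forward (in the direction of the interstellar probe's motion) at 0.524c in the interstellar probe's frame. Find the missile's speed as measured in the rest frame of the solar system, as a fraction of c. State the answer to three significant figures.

Relativistic velocity addition: u = (u' + v)/(1 + u'v/c²), with u' = 0.524c and v = 0.8156c.
Numerator: 0.524 + 0.8156 = 1.3396. Denominator: 1 + (0.524)(0.8156) = 1.4273744.
u = 1.3396/1.4273744 = 0.93851, so the speed is 0.939c.

0.939c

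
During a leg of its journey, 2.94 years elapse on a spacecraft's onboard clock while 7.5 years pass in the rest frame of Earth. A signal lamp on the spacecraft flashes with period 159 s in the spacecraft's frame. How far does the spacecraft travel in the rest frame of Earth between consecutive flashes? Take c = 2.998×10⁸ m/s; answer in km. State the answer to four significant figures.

1.119×10^8 km

The time-dilation ratio gives γ = 7.5/2.94 = 2.55102.
β = √(1 − 1/γ²) = 0.91997. Lab-frame period = γτ = 2.55102×159 s = 405.61 s. Distance = βc × γτ = 0.91997 × 2.998×10⁸ m/s × 405.61 s = 1.1187×10^11 m = 1.119×10^8 km.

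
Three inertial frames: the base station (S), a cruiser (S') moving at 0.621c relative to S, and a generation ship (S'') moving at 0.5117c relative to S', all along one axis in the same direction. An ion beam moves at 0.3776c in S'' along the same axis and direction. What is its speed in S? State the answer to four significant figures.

First combine the ion beam and generation ship (S''→S'): u₁ = (0.3776 + 0.5117)/(1 + 0.3776×0.5117) = 0.8893/1.19321792 = 0.7453.
Then combine with the cruiser (S'→S): u = (0.7453 + 0.621)/(1 + 0.7453×0.621) = 1.3663/1.4628313 = 0.93401.

0.9340c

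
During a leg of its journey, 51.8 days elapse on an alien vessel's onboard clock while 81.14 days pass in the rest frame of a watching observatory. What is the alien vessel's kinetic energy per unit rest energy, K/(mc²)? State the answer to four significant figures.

0.5664

γ = Δt/Δτ = 81.14/51.8 = 1.56641.
Since K = (γ−1)mc², K/(mc²) = 1.56641 − 1 = 0.5664.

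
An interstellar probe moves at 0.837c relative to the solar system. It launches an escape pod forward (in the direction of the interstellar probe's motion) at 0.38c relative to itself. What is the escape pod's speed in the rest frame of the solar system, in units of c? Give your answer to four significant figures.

In units of c, u = (u' + v)/(1 + u'v) with u' = 0.38 and v = 0.837.
Numerator: 0.38 + 0.837 = 1.217. Denominator: 1 + (0.38)(0.837) = 1.31806.
u = 1.217/1.31806 = 0.92333, so the speed is 0.9233c.

0.9233c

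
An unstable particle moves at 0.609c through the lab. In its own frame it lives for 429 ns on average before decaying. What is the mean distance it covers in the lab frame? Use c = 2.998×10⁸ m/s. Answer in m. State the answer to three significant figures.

β² = 0.370881, so γ = 1/√0.629119 = 1.2608.
Lab-frame lifetime: Δt = γτ = 1.2608 × 429 ns = 540.88 ns.
Distance: d = vΔt = 0.609 × 2.998×10⁸ m/s × 5.4088×10^-7 s = 98.8 m.

98.8 m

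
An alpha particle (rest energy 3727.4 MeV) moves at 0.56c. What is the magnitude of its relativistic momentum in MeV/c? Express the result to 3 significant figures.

2520 MeV/c

Lorentz factor: γ = (1 − 0.3136)^(−1/2) = 1.207.
Momentum: p = γβ·mc = 1.207 × 0.56 × 3727.4 MeV/c = 2520 MeV/c.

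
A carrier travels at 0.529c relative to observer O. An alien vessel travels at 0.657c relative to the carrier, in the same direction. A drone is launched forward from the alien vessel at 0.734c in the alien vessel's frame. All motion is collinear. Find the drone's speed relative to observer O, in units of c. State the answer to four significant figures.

Apply u = (u'+v)/(1+u'v) twice. Drone in the carrier frame: (0.734+0.657)/(1+0.734·0.657) = 1.391/1.482238 = 0.93845c.
That velocity, transformed to the rest frame of observer O: (0.93845+0.529)/(1+0.93845·0.529) = 1.46745/1.49644005 = 0.98063c.

0.9806c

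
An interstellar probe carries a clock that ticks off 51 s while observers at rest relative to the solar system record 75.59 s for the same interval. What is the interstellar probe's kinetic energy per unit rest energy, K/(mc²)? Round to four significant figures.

The time-dilation ratio gives γ = 75.59/51 = 1.48216.
Since K = (γ−1)mc², K/(mc²) = 1.48216 − 1 = 0.4822.

0.4822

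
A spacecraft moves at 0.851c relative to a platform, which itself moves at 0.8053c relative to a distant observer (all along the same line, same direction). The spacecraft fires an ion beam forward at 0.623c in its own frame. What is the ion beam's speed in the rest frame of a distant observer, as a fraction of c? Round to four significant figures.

0.9960c

Compose velocities in two stages. Stage 1 (into S'): u₁ = (0.623+0.851)/(1+0.623×0.851) = 0.96329.
Stage 2 (into S): u = (0.96329+0.8053)/(1+0.96329×0.8053) = 0.99597, so the speed is 0.9960c.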